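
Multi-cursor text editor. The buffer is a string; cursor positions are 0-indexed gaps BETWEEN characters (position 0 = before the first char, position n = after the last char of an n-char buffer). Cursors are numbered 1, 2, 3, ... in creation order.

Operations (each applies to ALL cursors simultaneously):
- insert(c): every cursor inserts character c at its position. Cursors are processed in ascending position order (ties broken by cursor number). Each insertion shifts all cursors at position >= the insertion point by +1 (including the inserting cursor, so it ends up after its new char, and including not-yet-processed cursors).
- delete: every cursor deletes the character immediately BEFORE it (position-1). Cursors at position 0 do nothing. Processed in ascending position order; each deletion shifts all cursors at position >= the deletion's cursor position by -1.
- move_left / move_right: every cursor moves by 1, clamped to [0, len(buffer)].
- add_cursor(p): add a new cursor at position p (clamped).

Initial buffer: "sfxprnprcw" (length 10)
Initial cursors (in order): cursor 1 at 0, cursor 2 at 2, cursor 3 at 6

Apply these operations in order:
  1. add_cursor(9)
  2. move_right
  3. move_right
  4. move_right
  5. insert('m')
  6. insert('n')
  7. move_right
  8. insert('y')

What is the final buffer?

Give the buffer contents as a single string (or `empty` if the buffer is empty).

Answer: sfxmnpyrmnnyprcmnwymny

Derivation:
After op 1 (add_cursor(9)): buffer="sfxprnprcw" (len 10), cursors c1@0 c2@2 c3@6 c4@9, authorship ..........
After op 2 (move_right): buffer="sfxprnprcw" (len 10), cursors c1@1 c2@3 c3@7 c4@10, authorship ..........
After op 3 (move_right): buffer="sfxprnprcw" (len 10), cursors c1@2 c2@4 c3@8 c4@10, authorship ..........
After op 4 (move_right): buffer="sfxprnprcw" (len 10), cursors c1@3 c2@5 c3@9 c4@10, authorship ..........
After op 5 (insert('m')): buffer="sfxmprmnprcmwm" (len 14), cursors c1@4 c2@7 c3@12 c4@14, authorship ...1..2....3.4
After op 6 (insert('n')): buffer="sfxmnprmnnprcmnwmn" (len 18), cursors c1@5 c2@9 c3@15 c4@18, authorship ...11..22....33.44
After op 7 (move_right): buffer="sfxmnprmnnprcmnwmn" (len 18), cursors c1@6 c2@10 c3@16 c4@18, authorship ...11..22....33.44
After op 8 (insert('y')): buffer="sfxmnpyrmnnyprcmnwymny" (len 22), cursors c1@7 c2@12 c3@19 c4@22, authorship ...11.1.22.2...33.3444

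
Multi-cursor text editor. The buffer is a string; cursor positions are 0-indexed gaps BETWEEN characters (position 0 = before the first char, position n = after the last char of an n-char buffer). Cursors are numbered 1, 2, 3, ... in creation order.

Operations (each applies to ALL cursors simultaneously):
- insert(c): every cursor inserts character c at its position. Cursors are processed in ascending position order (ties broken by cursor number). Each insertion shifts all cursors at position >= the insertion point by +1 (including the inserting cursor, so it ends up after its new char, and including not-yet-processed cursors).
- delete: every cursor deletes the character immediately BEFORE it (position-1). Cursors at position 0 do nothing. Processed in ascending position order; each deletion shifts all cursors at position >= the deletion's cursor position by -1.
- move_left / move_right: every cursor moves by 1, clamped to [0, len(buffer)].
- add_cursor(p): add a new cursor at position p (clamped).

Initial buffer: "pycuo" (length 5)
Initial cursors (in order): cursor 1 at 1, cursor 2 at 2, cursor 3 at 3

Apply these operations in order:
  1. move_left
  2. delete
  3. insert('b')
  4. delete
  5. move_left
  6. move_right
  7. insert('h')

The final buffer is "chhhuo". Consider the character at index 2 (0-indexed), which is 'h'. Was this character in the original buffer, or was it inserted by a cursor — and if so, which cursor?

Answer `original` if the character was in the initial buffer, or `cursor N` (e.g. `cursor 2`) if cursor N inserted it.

Answer: cursor 2

Derivation:
After op 1 (move_left): buffer="pycuo" (len 5), cursors c1@0 c2@1 c3@2, authorship .....
After op 2 (delete): buffer="cuo" (len 3), cursors c1@0 c2@0 c3@0, authorship ...
After op 3 (insert('b')): buffer="bbbcuo" (len 6), cursors c1@3 c2@3 c3@3, authorship 123...
After op 4 (delete): buffer="cuo" (len 3), cursors c1@0 c2@0 c3@0, authorship ...
After op 5 (move_left): buffer="cuo" (len 3), cursors c1@0 c2@0 c3@0, authorship ...
After op 6 (move_right): buffer="cuo" (len 3), cursors c1@1 c2@1 c3@1, authorship ...
After op 7 (insert('h')): buffer="chhhuo" (len 6), cursors c1@4 c2@4 c3@4, authorship .123..
Authorship (.=original, N=cursor N): . 1 2 3 . .
Index 2: author = 2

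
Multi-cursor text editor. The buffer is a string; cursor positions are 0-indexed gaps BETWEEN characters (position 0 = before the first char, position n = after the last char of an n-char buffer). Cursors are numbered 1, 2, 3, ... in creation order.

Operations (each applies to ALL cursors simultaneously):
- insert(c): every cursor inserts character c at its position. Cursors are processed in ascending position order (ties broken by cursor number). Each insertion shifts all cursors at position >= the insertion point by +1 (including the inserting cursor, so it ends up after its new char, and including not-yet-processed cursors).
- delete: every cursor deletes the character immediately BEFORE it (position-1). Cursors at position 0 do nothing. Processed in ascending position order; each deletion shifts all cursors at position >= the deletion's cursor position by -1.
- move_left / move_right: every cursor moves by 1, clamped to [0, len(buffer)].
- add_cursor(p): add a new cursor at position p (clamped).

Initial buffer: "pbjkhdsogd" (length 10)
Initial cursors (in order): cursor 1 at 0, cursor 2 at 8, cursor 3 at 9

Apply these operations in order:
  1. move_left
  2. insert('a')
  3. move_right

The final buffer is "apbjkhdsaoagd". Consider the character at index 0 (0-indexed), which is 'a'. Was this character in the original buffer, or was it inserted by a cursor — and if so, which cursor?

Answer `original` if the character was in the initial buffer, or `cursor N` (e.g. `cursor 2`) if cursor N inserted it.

After op 1 (move_left): buffer="pbjkhdsogd" (len 10), cursors c1@0 c2@7 c3@8, authorship ..........
After op 2 (insert('a')): buffer="apbjkhdsaoagd" (len 13), cursors c1@1 c2@9 c3@11, authorship 1.......2.3..
After op 3 (move_right): buffer="apbjkhdsaoagd" (len 13), cursors c1@2 c2@10 c3@12, authorship 1.......2.3..
Authorship (.=original, N=cursor N): 1 . . . . . . . 2 . 3 . .
Index 0: author = 1

Answer: cursor 1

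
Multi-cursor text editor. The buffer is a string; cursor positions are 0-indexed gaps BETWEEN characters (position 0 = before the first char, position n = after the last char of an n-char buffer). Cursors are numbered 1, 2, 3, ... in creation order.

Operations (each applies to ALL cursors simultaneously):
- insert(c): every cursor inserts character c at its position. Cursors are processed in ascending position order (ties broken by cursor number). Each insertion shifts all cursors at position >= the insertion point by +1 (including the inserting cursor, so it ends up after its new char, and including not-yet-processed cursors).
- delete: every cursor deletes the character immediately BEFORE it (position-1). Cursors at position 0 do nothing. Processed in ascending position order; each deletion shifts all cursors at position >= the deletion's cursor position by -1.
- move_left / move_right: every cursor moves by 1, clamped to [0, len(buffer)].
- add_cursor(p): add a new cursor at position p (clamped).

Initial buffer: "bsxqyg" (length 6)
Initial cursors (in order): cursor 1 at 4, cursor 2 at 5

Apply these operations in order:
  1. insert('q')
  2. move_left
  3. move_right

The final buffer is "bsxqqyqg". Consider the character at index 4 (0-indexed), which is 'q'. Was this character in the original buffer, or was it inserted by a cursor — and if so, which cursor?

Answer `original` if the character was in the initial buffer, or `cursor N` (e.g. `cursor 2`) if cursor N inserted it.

After op 1 (insert('q')): buffer="bsxqqyqg" (len 8), cursors c1@5 c2@7, authorship ....1.2.
After op 2 (move_left): buffer="bsxqqyqg" (len 8), cursors c1@4 c2@6, authorship ....1.2.
After op 3 (move_right): buffer="bsxqqyqg" (len 8), cursors c1@5 c2@7, authorship ....1.2.
Authorship (.=original, N=cursor N): . . . . 1 . 2 .
Index 4: author = 1

Answer: cursor 1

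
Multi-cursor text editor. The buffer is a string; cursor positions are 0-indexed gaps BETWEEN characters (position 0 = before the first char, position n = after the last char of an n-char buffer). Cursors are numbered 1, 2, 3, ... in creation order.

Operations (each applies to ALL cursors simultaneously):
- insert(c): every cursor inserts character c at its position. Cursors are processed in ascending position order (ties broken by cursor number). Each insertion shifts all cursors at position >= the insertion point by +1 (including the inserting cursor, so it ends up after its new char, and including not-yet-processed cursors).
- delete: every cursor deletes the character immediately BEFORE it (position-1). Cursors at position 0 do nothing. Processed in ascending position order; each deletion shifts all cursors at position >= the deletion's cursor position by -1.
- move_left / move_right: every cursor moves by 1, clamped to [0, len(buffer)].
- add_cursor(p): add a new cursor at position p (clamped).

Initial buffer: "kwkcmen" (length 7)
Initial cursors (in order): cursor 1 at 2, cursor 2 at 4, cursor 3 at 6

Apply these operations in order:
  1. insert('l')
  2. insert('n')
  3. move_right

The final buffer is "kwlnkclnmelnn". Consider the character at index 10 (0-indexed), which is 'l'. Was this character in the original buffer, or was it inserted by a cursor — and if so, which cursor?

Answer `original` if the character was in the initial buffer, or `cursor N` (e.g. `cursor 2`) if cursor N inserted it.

After op 1 (insert('l')): buffer="kwlkclmeln" (len 10), cursors c1@3 c2@6 c3@9, authorship ..1..2..3.
After op 2 (insert('n')): buffer="kwlnkclnmelnn" (len 13), cursors c1@4 c2@8 c3@12, authorship ..11..22..33.
After op 3 (move_right): buffer="kwlnkclnmelnn" (len 13), cursors c1@5 c2@9 c3@13, authorship ..11..22..33.
Authorship (.=original, N=cursor N): . . 1 1 . . 2 2 . . 3 3 .
Index 10: author = 3

Answer: cursor 3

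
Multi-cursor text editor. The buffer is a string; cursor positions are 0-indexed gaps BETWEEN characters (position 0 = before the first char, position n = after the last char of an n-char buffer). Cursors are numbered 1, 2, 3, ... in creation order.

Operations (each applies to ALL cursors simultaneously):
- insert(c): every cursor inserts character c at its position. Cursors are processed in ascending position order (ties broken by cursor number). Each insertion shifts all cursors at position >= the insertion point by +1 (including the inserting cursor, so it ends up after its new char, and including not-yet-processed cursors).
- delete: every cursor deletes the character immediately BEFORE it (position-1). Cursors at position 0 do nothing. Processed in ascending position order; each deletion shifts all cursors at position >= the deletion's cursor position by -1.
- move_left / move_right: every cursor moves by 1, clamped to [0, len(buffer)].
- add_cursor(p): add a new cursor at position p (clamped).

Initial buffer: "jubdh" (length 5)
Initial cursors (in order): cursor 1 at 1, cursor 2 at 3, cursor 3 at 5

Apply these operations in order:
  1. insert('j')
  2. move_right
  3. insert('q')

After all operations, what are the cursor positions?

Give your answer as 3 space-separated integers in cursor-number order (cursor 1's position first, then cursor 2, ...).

After op 1 (insert('j')): buffer="jjubjdhj" (len 8), cursors c1@2 c2@5 c3@8, authorship .1..2..3
After op 2 (move_right): buffer="jjubjdhj" (len 8), cursors c1@3 c2@6 c3@8, authorship .1..2..3
After op 3 (insert('q')): buffer="jjuqbjdqhjq" (len 11), cursors c1@4 c2@8 c3@11, authorship .1.1.2.2.33

Answer: 4 8 11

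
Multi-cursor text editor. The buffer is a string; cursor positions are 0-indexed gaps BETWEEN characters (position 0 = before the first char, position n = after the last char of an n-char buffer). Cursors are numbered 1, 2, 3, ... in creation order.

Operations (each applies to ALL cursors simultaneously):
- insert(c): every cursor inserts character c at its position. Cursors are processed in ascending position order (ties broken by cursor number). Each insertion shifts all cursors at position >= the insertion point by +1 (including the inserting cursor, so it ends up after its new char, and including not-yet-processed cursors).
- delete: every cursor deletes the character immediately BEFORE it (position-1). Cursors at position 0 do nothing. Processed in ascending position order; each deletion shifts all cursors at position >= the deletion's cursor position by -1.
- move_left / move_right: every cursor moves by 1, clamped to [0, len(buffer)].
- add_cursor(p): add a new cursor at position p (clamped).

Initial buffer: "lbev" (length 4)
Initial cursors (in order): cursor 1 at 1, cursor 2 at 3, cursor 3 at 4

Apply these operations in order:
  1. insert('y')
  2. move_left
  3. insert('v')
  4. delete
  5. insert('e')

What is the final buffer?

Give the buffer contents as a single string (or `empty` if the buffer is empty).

Answer: leybeeyvey

Derivation:
After op 1 (insert('y')): buffer="lybeyvy" (len 7), cursors c1@2 c2@5 c3@7, authorship .1..2.3
After op 2 (move_left): buffer="lybeyvy" (len 7), cursors c1@1 c2@4 c3@6, authorship .1..2.3
After op 3 (insert('v')): buffer="lvybevyvvy" (len 10), cursors c1@2 c2@6 c3@9, authorship .11..22.33
After op 4 (delete): buffer="lybeyvy" (len 7), cursors c1@1 c2@4 c3@6, authorship .1..2.3
After op 5 (insert('e')): buffer="leybeeyvey" (len 10), cursors c1@2 c2@6 c3@9, authorship .11..22.33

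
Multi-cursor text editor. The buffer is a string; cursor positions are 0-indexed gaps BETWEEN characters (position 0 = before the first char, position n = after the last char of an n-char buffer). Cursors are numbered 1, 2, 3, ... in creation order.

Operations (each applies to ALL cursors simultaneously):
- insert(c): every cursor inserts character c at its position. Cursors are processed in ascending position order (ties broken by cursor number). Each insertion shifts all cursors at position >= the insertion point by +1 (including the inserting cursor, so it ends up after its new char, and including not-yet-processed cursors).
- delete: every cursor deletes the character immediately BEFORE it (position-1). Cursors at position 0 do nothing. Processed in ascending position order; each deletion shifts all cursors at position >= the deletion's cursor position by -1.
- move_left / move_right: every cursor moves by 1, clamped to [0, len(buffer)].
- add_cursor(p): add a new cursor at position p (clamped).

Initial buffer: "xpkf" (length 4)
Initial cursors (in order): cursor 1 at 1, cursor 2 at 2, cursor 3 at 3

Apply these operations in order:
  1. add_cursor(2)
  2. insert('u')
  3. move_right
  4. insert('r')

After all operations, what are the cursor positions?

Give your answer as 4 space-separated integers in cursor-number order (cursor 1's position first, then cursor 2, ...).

Answer: 4 9 12 9

Derivation:
After op 1 (add_cursor(2)): buffer="xpkf" (len 4), cursors c1@1 c2@2 c4@2 c3@3, authorship ....
After op 2 (insert('u')): buffer="xupuukuf" (len 8), cursors c1@2 c2@5 c4@5 c3@7, authorship .1.24.3.
After op 3 (move_right): buffer="xupuukuf" (len 8), cursors c1@3 c2@6 c4@6 c3@8, authorship .1.24.3.
After op 4 (insert('r')): buffer="xupruukrrufr" (len 12), cursors c1@4 c2@9 c4@9 c3@12, authorship .1.124.243.3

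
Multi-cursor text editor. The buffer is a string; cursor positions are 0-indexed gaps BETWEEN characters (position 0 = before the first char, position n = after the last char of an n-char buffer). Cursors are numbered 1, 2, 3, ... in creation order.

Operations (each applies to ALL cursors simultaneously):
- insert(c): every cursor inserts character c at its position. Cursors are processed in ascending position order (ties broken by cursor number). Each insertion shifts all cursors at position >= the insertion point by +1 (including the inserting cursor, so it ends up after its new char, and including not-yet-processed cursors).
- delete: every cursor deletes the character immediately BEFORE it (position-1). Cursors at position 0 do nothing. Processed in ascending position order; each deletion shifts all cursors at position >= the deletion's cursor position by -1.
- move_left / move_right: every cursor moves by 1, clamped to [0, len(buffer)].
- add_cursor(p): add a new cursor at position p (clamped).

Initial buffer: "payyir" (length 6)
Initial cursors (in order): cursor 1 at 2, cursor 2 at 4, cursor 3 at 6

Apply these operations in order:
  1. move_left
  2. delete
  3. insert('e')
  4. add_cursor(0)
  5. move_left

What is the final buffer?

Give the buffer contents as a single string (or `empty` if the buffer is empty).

After op 1 (move_left): buffer="payyir" (len 6), cursors c1@1 c2@3 c3@5, authorship ......
After op 2 (delete): buffer="ayr" (len 3), cursors c1@0 c2@1 c3@2, authorship ...
After op 3 (insert('e')): buffer="eaeyer" (len 6), cursors c1@1 c2@3 c3@5, authorship 1.2.3.
After op 4 (add_cursor(0)): buffer="eaeyer" (len 6), cursors c4@0 c1@1 c2@3 c3@5, authorship 1.2.3.
After op 5 (move_left): buffer="eaeyer" (len 6), cursors c1@0 c4@0 c2@2 c3@4, authorship 1.2.3.

Answer: eaeyer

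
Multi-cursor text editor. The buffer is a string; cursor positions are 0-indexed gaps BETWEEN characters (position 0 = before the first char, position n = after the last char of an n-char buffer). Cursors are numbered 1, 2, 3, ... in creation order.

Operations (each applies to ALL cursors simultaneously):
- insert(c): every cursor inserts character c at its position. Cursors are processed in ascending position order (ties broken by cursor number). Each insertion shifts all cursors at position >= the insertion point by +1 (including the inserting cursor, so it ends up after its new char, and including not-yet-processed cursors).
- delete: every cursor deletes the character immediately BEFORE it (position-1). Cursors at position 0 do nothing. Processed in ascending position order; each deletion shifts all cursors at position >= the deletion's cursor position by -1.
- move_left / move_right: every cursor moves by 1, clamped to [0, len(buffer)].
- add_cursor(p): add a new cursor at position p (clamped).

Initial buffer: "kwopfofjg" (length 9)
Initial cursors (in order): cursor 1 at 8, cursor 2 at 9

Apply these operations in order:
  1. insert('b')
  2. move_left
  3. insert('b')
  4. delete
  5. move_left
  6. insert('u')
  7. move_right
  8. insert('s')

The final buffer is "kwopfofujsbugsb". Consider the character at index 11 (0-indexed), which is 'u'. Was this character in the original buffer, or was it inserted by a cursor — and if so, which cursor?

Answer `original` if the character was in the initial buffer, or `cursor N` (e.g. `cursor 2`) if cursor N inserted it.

After op 1 (insert('b')): buffer="kwopfofjbgb" (len 11), cursors c1@9 c2@11, authorship ........1.2
After op 2 (move_left): buffer="kwopfofjbgb" (len 11), cursors c1@8 c2@10, authorship ........1.2
After op 3 (insert('b')): buffer="kwopfofjbbgbb" (len 13), cursors c1@9 c2@12, authorship ........11.22
After op 4 (delete): buffer="kwopfofjbgb" (len 11), cursors c1@8 c2@10, authorship ........1.2
After op 5 (move_left): buffer="kwopfofjbgb" (len 11), cursors c1@7 c2@9, authorship ........1.2
After op 6 (insert('u')): buffer="kwopfofujbugb" (len 13), cursors c1@8 c2@11, authorship .......1.12.2
After op 7 (move_right): buffer="kwopfofujbugb" (len 13), cursors c1@9 c2@12, authorship .......1.12.2
After op 8 (insert('s')): buffer="kwopfofujsbugsb" (len 15), cursors c1@10 c2@14, authorship .......1.112.22
Authorship (.=original, N=cursor N): . . . . . . . 1 . 1 1 2 . 2 2
Index 11: author = 2

Answer: cursor 2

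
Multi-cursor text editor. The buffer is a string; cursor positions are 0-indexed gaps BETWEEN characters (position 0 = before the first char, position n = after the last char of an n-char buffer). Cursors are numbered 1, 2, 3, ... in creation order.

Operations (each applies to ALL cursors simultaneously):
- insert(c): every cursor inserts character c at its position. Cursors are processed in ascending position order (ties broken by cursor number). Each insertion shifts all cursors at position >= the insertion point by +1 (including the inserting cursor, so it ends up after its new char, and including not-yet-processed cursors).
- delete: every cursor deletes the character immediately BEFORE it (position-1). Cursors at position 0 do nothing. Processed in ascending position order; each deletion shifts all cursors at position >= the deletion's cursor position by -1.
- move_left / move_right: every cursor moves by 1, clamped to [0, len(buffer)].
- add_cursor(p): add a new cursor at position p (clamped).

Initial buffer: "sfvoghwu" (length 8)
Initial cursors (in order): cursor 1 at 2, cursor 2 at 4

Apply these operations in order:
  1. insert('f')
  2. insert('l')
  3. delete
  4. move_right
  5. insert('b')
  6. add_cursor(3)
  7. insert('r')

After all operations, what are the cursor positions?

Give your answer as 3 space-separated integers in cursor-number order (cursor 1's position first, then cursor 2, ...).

Answer: 7 12 4

Derivation:
After op 1 (insert('f')): buffer="sffvofghwu" (len 10), cursors c1@3 c2@6, authorship ..1..2....
After op 2 (insert('l')): buffer="sfflvoflghwu" (len 12), cursors c1@4 c2@8, authorship ..11..22....
After op 3 (delete): buffer="sffvofghwu" (len 10), cursors c1@3 c2@6, authorship ..1..2....
After op 4 (move_right): buffer="sffvofghwu" (len 10), cursors c1@4 c2@7, authorship ..1..2....
After op 5 (insert('b')): buffer="sffvbofgbhwu" (len 12), cursors c1@5 c2@9, authorship ..1.1.2.2...
After op 6 (add_cursor(3)): buffer="sffvbofgbhwu" (len 12), cursors c3@3 c1@5 c2@9, authorship ..1.1.2.2...
After op 7 (insert('r')): buffer="sffrvbrofgbrhwu" (len 15), cursors c3@4 c1@7 c2@12, authorship ..13.11.2.22...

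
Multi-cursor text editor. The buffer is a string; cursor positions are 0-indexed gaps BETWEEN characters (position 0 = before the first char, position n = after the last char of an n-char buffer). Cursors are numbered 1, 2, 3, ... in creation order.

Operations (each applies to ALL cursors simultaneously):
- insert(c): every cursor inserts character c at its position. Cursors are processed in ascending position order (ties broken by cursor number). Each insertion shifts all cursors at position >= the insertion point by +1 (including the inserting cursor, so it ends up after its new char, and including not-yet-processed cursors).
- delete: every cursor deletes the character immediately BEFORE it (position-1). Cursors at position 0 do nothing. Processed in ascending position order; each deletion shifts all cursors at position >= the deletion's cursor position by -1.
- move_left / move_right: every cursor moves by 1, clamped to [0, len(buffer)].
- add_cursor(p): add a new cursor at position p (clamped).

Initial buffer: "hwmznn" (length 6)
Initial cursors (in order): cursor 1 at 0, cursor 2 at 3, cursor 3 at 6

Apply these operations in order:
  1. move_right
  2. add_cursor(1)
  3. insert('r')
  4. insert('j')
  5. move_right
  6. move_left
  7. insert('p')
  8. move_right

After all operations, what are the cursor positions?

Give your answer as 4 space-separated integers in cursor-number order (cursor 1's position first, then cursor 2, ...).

After op 1 (move_right): buffer="hwmznn" (len 6), cursors c1@1 c2@4 c3@6, authorship ......
After op 2 (add_cursor(1)): buffer="hwmznn" (len 6), cursors c1@1 c4@1 c2@4 c3@6, authorship ......
After op 3 (insert('r')): buffer="hrrwmzrnnr" (len 10), cursors c1@3 c4@3 c2@7 c3@10, authorship .14...2..3
After op 4 (insert('j')): buffer="hrrjjwmzrjnnrj" (len 14), cursors c1@5 c4@5 c2@10 c3@14, authorship .1414...22..33
After op 5 (move_right): buffer="hrrjjwmzrjnnrj" (len 14), cursors c1@6 c4@6 c2@11 c3@14, authorship .1414...22..33
After op 6 (move_left): buffer="hrrjjwmzrjnnrj" (len 14), cursors c1@5 c4@5 c2@10 c3@13, authorship .1414...22..33
After op 7 (insert('p')): buffer="hrrjjppwmzrjpnnrpj" (len 18), cursors c1@7 c4@7 c2@13 c3@17, authorship .141414...222..333
After op 8 (move_right): buffer="hrrjjppwmzrjpnnrpj" (len 18), cursors c1@8 c4@8 c2@14 c3@18, authorship .141414...222..333

Answer: 8 14 18 8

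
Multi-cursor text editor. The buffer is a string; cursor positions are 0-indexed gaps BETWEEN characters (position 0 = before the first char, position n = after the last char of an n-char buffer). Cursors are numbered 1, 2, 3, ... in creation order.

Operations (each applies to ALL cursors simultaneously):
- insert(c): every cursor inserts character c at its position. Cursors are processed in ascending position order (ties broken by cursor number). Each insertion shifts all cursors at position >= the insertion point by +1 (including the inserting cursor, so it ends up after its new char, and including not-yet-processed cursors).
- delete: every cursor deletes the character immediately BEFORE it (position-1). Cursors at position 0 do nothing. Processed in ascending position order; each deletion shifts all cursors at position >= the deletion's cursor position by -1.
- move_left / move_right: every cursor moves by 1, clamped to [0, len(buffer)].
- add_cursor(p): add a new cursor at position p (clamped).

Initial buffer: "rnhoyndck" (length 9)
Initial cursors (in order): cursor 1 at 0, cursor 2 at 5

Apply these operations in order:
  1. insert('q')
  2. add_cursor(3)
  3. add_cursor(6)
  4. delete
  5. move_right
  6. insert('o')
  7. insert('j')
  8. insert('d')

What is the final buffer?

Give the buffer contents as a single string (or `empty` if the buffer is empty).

After op 1 (insert('q')): buffer="qrnhoyqndck" (len 11), cursors c1@1 c2@7, authorship 1.....2....
After op 2 (add_cursor(3)): buffer="qrnhoyqndck" (len 11), cursors c1@1 c3@3 c2@7, authorship 1.....2....
After op 3 (add_cursor(6)): buffer="qrnhoyqndck" (len 11), cursors c1@1 c3@3 c4@6 c2@7, authorship 1.....2....
After op 4 (delete): buffer="rhondck" (len 7), cursors c1@0 c3@1 c2@3 c4@3, authorship .......
After op 5 (move_right): buffer="rhondck" (len 7), cursors c1@1 c3@2 c2@4 c4@4, authorship .......
After op 6 (insert('o')): buffer="rohoonoodck" (len 11), cursors c1@2 c3@4 c2@8 c4@8, authorship .1.3..24...
After op 7 (insert('j')): buffer="rojhojonoojjdck" (len 15), cursors c1@3 c3@6 c2@12 c4@12, authorship .11.33..2424...
After op 8 (insert('d')): buffer="rojdhojdonoojjdddck" (len 19), cursors c1@4 c3@8 c2@16 c4@16, authorship .111.333..242424...

Answer: rojdhojdonoojjdddck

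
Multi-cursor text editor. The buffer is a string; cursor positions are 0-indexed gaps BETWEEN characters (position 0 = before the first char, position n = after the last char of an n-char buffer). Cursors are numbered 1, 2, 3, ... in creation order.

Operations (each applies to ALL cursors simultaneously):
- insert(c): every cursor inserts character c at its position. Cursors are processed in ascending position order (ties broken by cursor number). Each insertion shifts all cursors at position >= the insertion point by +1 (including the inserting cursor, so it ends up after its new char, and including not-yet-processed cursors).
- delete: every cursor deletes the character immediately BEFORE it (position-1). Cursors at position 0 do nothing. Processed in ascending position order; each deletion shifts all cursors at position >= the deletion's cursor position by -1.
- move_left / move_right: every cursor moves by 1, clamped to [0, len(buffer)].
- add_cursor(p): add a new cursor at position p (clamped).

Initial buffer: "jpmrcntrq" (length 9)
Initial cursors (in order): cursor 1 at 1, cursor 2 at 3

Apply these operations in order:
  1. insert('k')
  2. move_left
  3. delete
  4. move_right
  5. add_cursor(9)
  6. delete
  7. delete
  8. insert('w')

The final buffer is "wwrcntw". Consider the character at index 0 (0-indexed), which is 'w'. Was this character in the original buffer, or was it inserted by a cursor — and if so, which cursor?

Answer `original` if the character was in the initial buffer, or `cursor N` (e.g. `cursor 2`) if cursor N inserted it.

After op 1 (insert('k')): buffer="jkpmkrcntrq" (len 11), cursors c1@2 c2@5, authorship .1..2......
After op 2 (move_left): buffer="jkpmkrcntrq" (len 11), cursors c1@1 c2@4, authorship .1..2......
After op 3 (delete): buffer="kpkrcntrq" (len 9), cursors c1@0 c2@2, authorship 1.2......
After op 4 (move_right): buffer="kpkrcntrq" (len 9), cursors c1@1 c2@3, authorship 1.2......
After op 5 (add_cursor(9)): buffer="kpkrcntrq" (len 9), cursors c1@1 c2@3 c3@9, authorship 1.2......
After op 6 (delete): buffer="prcntr" (len 6), cursors c1@0 c2@1 c3@6, authorship ......
After op 7 (delete): buffer="rcnt" (len 4), cursors c1@0 c2@0 c3@4, authorship ....
After op 8 (insert('w')): buffer="wwrcntw" (len 7), cursors c1@2 c2@2 c3@7, authorship 12....3
Authorship (.=original, N=cursor N): 1 2 . . . . 3
Index 0: author = 1

Answer: cursor 1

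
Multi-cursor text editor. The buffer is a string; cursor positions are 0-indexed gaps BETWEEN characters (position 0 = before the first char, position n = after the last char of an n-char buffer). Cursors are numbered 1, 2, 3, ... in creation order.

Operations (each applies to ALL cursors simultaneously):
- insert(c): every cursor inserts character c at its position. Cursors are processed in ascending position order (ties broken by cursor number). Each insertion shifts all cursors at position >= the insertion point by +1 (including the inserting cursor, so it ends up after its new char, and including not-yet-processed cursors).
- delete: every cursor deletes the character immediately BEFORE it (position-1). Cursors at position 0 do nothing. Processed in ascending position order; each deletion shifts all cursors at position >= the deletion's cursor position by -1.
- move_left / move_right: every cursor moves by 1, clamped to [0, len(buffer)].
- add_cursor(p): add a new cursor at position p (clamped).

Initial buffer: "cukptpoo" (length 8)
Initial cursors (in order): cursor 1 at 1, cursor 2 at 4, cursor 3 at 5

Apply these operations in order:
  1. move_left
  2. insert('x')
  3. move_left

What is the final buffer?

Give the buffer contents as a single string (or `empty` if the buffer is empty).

After op 1 (move_left): buffer="cukptpoo" (len 8), cursors c1@0 c2@3 c3@4, authorship ........
After op 2 (insert('x')): buffer="xcukxpxtpoo" (len 11), cursors c1@1 c2@5 c3@7, authorship 1...2.3....
After op 3 (move_left): buffer="xcukxpxtpoo" (len 11), cursors c1@0 c2@4 c3@6, authorship 1...2.3....

Answer: xcukxpxtpoo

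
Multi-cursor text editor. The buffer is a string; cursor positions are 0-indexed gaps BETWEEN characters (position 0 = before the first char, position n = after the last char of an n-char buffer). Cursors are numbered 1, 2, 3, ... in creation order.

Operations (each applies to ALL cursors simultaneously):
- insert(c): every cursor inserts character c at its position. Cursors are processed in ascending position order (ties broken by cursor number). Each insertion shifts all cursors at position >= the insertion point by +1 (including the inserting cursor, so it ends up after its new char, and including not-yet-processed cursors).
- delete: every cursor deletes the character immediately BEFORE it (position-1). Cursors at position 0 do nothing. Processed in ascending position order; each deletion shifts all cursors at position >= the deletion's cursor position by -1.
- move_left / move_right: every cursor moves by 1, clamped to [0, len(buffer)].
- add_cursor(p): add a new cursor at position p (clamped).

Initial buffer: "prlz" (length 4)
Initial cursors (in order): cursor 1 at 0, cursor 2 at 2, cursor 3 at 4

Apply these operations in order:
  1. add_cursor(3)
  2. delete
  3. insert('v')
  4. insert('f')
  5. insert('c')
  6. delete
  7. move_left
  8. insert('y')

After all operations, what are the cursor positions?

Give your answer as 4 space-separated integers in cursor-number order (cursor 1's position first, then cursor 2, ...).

After op 1 (add_cursor(3)): buffer="prlz" (len 4), cursors c1@0 c2@2 c4@3 c3@4, authorship ....
After op 2 (delete): buffer="p" (len 1), cursors c1@0 c2@1 c3@1 c4@1, authorship .
After op 3 (insert('v')): buffer="vpvvv" (len 5), cursors c1@1 c2@5 c3@5 c4@5, authorship 1.234
After op 4 (insert('f')): buffer="vfpvvvfff" (len 9), cursors c1@2 c2@9 c3@9 c4@9, authorship 11.234234
After op 5 (insert('c')): buffer="vfcpvvvfffccc" (len 13), cursors c1@3 c2@13 c3@13 c4@13, authorship 111.234234234
After op 6 (delete): buffer="vfpvvvfff" (len 9), cursors c1@2 c2@9 c3@9 c4@9, authorship 11.234234
After op 7 (move_left): buffer="vfpvvvfff" (len 9), cursors c1@1 c2@8 c3@8 c4@8, authorship 11.234234
After op 8 (insert('y')): buffer="vyfpvvvffyyyf" (len 13), cursors c1@2 c2@12 c3@12 c4@12, authorship 111.234232344

Answer: 2 12 12 12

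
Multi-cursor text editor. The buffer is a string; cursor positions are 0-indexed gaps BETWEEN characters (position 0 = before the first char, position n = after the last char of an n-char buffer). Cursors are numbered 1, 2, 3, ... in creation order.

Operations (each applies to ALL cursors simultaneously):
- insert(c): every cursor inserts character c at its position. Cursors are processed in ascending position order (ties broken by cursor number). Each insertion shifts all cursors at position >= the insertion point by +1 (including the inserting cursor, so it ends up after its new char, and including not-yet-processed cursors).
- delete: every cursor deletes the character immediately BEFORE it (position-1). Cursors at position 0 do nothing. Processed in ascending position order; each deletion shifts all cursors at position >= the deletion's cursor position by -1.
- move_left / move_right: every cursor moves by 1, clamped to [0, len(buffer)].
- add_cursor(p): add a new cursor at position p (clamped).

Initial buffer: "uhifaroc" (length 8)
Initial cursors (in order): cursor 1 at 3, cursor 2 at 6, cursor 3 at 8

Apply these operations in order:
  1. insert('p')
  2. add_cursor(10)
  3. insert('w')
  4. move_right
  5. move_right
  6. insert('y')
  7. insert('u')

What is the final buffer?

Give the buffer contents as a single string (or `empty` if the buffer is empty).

After op 1 (insert('p')): buffer="uhipfarpocp" (len 11), cursors c1@4 c2@8 c3@11, authorship ...1...2..3
After op 2 (add_cursor(10)): buffer="uhipfarpocp" (len 11), cursors c1@4 c2@8 c4@10 c3@11, authorship ...1...2..3
After op 3 (insert('w')): buffer="uhipwfarpwocwpw" (len 15), cursors c1@5 c2@10 c4@13 c3@15, authorship ...11...22..433
After op 4 (move_right): buffer="uhipwfarpwocwpw" (len 15), cursors c1@6 c2@11 c4@14 c3@15, authorship ...11...22..433
After op 5 (move_right): buffer="uhipwfarpwocwpw" (len 15), cursors c1@7 c2@12 c3@15 c4@15, authorship ...11...22..433
After op 6 (insert('y')): buffer="uhipwfayrpwocywpwyy" (len 19), cursors c1@8 c2@14 c3@19 c4@19, authorship ...11..1.22..243334
After op 7 (insert('u')): buffer="uhipwfayurpwocyuwpwyyuu" (len 23), cursors c1@9 c2@16 c3@23 c4@23, authorship ...11..11.22..224333434

Answer: uhipwfayurpwocyuwpwyyuu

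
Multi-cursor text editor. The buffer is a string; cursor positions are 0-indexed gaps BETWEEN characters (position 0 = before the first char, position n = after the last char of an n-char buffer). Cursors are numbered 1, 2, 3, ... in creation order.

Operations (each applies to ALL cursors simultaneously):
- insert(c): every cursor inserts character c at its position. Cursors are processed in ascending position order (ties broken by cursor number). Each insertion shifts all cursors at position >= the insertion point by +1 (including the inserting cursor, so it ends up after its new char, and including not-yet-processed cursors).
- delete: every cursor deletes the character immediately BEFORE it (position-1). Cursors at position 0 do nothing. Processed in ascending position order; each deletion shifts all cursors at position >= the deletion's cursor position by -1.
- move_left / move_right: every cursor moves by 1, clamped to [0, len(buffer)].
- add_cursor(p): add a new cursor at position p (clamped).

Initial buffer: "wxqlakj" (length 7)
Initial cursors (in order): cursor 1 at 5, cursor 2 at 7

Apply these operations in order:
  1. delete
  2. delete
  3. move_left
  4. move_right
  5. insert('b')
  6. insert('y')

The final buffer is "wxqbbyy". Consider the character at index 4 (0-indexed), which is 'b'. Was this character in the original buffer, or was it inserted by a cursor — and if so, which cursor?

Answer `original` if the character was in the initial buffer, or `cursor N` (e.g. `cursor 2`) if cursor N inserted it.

Answer: cursor 2

Derivation:
After op 1 (delete): buffer="wxqlk" (len 5), cursors c1@4 c2@5, authorship .....
After op 2 (delete): buffer="wxq" (len 3), cursors c1@3 c2@3, authorship ...
After op 3 (move_left): buffer="wxq" (len 3), cursors c1@2 c2@2, authorship ...
After op 4 (move_right): buffer="wxq" (len 3), cursors c1@3 c2@3, authorship ...
After op 5 (insert('b')): buffer="wxqbb" (len 5), cursors c1@5 c2@5, authorship ...12
After op 6 (insert('y')): buffer="wxqbbyy" (len 7), cursors c1@7 c2@7, authorship ...1212
Authorship (.=original, N=cursor N): . . . 1 2 1 2
Index 4: author = 2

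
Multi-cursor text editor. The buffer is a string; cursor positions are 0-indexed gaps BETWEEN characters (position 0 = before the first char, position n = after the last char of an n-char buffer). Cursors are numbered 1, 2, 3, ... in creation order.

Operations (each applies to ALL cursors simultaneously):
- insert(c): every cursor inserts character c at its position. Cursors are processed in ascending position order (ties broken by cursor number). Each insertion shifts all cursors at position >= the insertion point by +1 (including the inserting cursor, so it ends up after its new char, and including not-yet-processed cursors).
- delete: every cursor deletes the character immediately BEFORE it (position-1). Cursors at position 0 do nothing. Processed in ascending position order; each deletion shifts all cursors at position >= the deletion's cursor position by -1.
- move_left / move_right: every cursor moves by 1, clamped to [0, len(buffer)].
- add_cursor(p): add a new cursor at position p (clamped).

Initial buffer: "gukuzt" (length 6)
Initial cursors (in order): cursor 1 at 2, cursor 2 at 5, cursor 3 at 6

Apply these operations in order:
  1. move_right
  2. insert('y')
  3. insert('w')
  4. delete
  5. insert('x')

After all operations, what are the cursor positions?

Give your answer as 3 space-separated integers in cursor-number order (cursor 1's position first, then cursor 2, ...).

Answer: 5 12 12

Derivation:
After op 1 (move_right): buffer="gukuzt" (len 6), cursors c1@3 c2@6 c3@6, authorship ......
After op 2 (insert('y')): buffer="gukyuztyy" (len 9), cursors c1@4 c2@9 c3@9, authorship ...1...23
After op 3 (insert('w')): buffer="gukywuztyyww" (len 12), cursors c1@5 c2@12 c3@12, authorship ...11...2323
After op 4 (delete): buffer="gukyuztyy" (len 9), cursors c1@4 c2@9 c3@9, authorship ...1...23
After op 5 (insert('x')): buffer="gukyxuztyyxx" (len 12), cursors c1@5 c2@12 c3@12, authorship ...11...2323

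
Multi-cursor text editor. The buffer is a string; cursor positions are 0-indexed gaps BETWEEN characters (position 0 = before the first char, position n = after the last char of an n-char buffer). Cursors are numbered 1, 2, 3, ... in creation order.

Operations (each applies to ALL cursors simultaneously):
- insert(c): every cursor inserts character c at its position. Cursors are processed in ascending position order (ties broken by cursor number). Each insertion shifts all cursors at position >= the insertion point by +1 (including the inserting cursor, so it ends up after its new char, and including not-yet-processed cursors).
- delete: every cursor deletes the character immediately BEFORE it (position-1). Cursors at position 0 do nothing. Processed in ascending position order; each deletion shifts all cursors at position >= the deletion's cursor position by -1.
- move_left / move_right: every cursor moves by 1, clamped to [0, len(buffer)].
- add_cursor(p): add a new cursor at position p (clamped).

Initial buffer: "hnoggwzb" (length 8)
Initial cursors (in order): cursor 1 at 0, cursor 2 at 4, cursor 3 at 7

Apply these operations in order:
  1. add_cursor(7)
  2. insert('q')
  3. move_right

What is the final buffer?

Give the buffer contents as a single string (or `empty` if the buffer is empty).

After op 1 (add_cursor(7)): buffer="hnoggwzb" (len 8), cursors c1@0 c2@4 c3@7 c4@7, authorship ........
After op 2 (insert('q')): buffer="qhnogqgwzqqb" (len 12), cursors c1@1 c2@6 c3@11 c4@11, authorship 1....2...34.
After op 3 (move_right): buffer="qhnogqgwzqqb" (len 12), cursors c1@2 c2@7 c3@12 c4@12, authorship 1....2...34.

Answer: qhnogqgwzqqb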